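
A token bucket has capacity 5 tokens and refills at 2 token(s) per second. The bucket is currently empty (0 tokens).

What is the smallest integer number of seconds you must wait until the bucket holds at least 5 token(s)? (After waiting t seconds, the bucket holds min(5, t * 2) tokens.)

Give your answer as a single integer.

Answer: 3

Derivation:
Need t * 2 >= 5, so t >= 5/2.
Smallest integer t = ceil(5/2) = 3.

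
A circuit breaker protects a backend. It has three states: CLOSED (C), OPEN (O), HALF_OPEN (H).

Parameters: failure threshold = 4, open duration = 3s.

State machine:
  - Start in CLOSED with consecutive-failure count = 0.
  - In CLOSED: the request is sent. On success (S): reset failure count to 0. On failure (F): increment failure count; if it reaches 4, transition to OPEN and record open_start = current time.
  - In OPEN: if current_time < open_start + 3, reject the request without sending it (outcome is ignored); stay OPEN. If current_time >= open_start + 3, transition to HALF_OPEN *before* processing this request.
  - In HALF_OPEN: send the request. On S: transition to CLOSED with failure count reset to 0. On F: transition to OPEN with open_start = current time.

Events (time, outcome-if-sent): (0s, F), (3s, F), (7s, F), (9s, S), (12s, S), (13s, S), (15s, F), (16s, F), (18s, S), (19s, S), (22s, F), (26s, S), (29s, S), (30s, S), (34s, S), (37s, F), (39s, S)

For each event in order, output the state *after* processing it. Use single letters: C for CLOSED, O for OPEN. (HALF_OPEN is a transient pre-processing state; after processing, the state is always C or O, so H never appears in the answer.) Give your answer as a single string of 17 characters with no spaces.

State after each event:
  event#1 t=0s outcome=F: state=CLOSED
  event#2 t=3s outcome=F: state=CLOSED
  event#3 t=7s outcome=F: state=CLOSED
  event#4 t=9s outcome=S: state=CLOSED
  event#5 t=12s outcome=S: state=CLOSED
  event#6 t=13s outcome=S: state=CLOSED
  event#7 t=15s outcome=F: state=CLOSED
  event#8 t=16s outcome=F: state=CLOSED
  event#9 t=18s outcome=S: state=CLOSED
  event#10 t=19s outcome=S: state=CLOSED
  event#11 t=22s outcome=F: state=CLOSED
  event#12 t=26s outcome=S: state=CLOSED
  event#13 t=29s outcome=S: state=CLOSED
  event#14 t=30s outcome=S: state=CLOSED
  event#15 t=34s outcome=S: state=CLOSED
  event#16 t=37s outcome=F: state=CLOSED
  event#17 t=39s outcome=S: state=CLOSED

Answer: CCCCCCCCCCCCCCCCC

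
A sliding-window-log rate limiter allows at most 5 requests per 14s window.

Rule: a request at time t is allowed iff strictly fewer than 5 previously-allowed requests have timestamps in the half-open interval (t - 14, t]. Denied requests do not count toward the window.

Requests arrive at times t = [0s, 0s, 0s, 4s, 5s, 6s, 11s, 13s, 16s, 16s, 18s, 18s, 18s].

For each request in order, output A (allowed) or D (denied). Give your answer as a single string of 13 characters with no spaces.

Tracking allowed requests in the window:
  req#1 t=0s: ALLOW
  req#2 t=0s: ALLOW
  req#3 t=0s: ALLOW
  req#4 t=4s: ALLOW
  req#5 t=5s: ALLOW
  req#6 t=6s: DENY
  req#7 t=11s: DENY
  req#8 t=13s: DENY
  req#9 t=16s: ALLOW
  req#10 t=16s: ALLOW
  req#11 t=18s: ALLOW
  req#12 t=18s: ALLOW
  req#13 t=18s: DENY

Answer: AAAAADDDAAAAD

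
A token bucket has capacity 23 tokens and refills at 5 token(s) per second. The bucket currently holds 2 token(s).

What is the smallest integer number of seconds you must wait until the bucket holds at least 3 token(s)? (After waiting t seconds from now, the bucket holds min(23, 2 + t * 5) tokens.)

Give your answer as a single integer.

Answer: 1

Derivation:
Need 2 + t * 5 >= 3, so t >= 1/5.
Smallest integer t = ceil(1/5) = 1.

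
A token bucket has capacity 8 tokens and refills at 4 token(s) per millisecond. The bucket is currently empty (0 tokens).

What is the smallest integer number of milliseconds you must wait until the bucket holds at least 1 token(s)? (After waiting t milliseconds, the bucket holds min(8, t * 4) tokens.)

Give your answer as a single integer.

Answer: 1

Derivation:
Need t * 4 >= 1, so t >= 1/4.
Smallest integer t = ceil(1/4) = 1.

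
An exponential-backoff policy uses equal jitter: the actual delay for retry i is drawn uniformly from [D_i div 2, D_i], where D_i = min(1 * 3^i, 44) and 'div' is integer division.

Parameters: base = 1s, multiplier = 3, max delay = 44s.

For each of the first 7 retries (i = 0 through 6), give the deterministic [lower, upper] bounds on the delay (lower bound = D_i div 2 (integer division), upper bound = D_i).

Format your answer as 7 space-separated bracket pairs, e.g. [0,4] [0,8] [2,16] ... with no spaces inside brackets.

Answer: [0,1] [1,3] [4,9] [13,27] [22,44] [22,44] [22,44]

Derivation:
Computing bounds per retry:
  i=0: D_i=min(1*3^0,44)=1, bounds=[0,1]
  i=1: D_i=min(1*3^1,44)=3, bounds=[1,3]
  i=2: D_i=min(1*3^2,44)=9, bounds=[4,9]
  i=3: D_i=min(1*3^3,44)=27, bounds=[13,27]
  i=4: D_i=min(1*3^4,44)=44, bounds=[22,44]
  i=5: D_i=min(1*3^5,44)=44, bounds=[22,44]
  i=6: D_i=min(1*3^6,44)=44, bounds=[22,44]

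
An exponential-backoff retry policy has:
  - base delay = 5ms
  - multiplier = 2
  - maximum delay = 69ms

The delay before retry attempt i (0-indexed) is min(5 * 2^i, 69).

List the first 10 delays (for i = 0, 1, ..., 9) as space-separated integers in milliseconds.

Answer: 5 10 20 40 69 69 69 69 69 69

Derivation:
Computing each delay:
  i=0: min(5*2^0, 69) = 5
  i=1: min(5*2^1, 69) = 10
  i=2: min(5*2^2, 69) = 20
  i=3: min(5*2^3, 69) = 40
  i=4: min(5*2^4, 69) = 69
  i=5: min(5*2^5, 69) = 69
  i=6: min(5*2^6, 69) = 69
  i=7: min(5*2^7, 69) = 69
  i=8: min(5*2^8, 69) = 69
  i=9: min(5*2^9, 69) = 69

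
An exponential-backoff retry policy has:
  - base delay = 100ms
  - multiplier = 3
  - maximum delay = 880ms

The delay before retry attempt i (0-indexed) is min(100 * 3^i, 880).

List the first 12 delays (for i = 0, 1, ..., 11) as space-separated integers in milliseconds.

Computing each delay:
  i=0: min(100*3^0, 880) = 100
  i=1: min(100*3^1, 880) = 300
  i=2: min(100*3^2, 880) = 880
  i=3: min(100*3^3, 880) = 880
  i=4: min(100*3^4, 880) = 880
  i=5: min(100*3^5, 880) = 880
  i=6: min(100*3^6, 880) = 880
  i=7: min(100*3^7, 880) = 880
  i=8: min(100*3^8, 880) = 880
  i=9: min(100*3^9, 880) = 880
  i=10: min(100*3^10, 880) = 880
  i=11: min(100*3^11, 880) = 880

Answer: 100 300 880 880 880 880 880 880 880 880 880 880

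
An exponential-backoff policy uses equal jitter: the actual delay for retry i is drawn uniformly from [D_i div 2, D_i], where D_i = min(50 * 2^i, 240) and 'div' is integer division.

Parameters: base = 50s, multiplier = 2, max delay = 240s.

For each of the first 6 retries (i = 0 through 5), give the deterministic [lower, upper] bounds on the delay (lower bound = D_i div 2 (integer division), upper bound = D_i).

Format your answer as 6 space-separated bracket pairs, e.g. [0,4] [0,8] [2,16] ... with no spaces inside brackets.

Answer: [25,50] [50,100] [100,200] [120,240] [120,240] [120,240]

Derivation:
Computing bounds per retry:
  i=0: D_i=min(50*2^0,240)=50, bounds=[25,50]
  i=1: D_i=min(50*2^1,240)=100, bounds=[50,100]
  i=2: D_i=min(50*2^2,240)=200, bounds=[100,200]
  i=3: D_i=min(50*2^3,240)=240, bounds=[120,240]
  i=4: D_i=min(50*2^4,240)=240, bounds=[120,240]
  i=5: D_i=min(50*2^5,240)=240, bounds=[120,240]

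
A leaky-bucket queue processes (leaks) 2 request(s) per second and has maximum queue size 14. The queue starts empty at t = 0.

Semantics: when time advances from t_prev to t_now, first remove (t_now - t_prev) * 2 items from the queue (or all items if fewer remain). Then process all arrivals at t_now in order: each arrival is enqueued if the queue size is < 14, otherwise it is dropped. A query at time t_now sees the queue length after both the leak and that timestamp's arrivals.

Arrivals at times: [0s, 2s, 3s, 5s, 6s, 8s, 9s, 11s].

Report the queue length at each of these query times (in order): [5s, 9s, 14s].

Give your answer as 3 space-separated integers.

Answer: 1 1 0

Derivation:
Queue lengths at query times:
  query t=5s: backlog = 1
  query t=9s: backlog = 1
  query t=14s: backlog = 0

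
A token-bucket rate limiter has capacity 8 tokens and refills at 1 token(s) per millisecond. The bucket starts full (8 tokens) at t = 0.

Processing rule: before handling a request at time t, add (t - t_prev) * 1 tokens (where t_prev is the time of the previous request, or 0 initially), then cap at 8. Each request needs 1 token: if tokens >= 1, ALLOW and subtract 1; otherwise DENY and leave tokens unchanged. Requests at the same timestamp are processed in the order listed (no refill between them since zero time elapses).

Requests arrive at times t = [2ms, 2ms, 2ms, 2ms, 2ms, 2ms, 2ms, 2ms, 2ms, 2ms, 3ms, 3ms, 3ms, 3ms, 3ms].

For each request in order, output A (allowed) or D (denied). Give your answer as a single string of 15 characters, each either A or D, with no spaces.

Answer: AAAAAAAADDADDDD

Derivation:
Simulating step by step:
  req#1 t=2ms: ALLOW
  req#2 t=2ms: ALLOW
  req#3 t=2ms: ALLOW
  req#4 t=2ms: ALLOW
  req#5 t=2ms: ALLOW
  req#6 t=2ms: ALLOW
  req#7 t=2ms: ALLOW
  req#8 t=2ms: ALLOW
  req#9 t=2ms: DENY
  req#10 t=2ms: DENY
  req#11 t=3ms: ALLOW
  req#12 t=3ms: DENY
  req#13 t=3ms: DENY
  req#14 t=3ms: DENY
  req#15 t=3ms: DENY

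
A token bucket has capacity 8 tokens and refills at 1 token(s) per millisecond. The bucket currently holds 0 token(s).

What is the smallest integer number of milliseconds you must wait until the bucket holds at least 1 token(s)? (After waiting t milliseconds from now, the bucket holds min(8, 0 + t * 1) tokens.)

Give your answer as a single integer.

Answer: 1

Derivation:
Need 0 + t * 1 >= 1, so t >= 1/1.
Smallest integer t = ceil(1/1) = 1.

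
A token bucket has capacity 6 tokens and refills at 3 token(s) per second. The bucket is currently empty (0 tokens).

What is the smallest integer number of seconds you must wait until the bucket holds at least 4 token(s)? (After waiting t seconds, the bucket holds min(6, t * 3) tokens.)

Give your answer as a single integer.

Answer: 2

Derivation:
Need t * 3 >= 4, so t >= 4/3.
Smallest integer t = ceil(4/3) = 2.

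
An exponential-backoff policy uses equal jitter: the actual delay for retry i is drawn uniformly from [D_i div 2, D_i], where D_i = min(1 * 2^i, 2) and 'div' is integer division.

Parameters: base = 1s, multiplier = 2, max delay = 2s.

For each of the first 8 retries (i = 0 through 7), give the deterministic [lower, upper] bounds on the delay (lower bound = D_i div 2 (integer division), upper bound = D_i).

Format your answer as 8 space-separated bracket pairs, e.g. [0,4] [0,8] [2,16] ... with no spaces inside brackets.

Answer: [0,1] [1,2] [1,2] [1,2] [1,2] [1,2] [1,2] [1,2]

Derivation:
Computing bounds per retry:
  i=0: D_i=min(1*2^0,2)=1, bounds=[0,1]
  i=1: D_i=min(1*2^1,2)=2, bounds=[1,2]
  i=2: D_i=min(1*2^2,2)=2, bounds=[1,2]
  i=3: D_i=min(1*2^3,2)=2, bounds=[1,2]
  i=4: D_i=min(1*2^4,2)=2, bounds=[1,2]
  i=5: D_i=min(1*2^5,2)=2, bounds=[1,2]
  i=6: D_i=min(1*2^6,2)=2, bounds=[1,2]
  i=7: D_i=min(1*2^7,2)=2, bounds=[1,2]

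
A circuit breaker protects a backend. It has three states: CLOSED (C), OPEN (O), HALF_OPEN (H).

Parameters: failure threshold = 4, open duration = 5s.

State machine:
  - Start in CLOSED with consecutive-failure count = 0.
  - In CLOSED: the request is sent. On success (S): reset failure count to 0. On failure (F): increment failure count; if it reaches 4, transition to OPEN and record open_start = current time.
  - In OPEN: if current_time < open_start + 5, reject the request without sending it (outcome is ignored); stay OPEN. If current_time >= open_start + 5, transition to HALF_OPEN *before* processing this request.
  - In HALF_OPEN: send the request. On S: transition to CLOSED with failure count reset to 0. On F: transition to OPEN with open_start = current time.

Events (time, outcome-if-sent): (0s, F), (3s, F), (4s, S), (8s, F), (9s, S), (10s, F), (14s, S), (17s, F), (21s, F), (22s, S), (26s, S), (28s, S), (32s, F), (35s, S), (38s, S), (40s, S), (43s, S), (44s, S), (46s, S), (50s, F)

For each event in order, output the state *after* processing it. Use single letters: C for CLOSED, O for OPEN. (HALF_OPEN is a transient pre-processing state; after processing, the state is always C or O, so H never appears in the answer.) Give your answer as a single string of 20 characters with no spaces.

Answer: CCCCCCCCCCCCCCCCCCCC

Derivation:
State after each event:
  event#1 t=0s outcome=F: state=CLOSED
  event#2 t=3s outcome=F: state=CLOSED
  event#3 t=4s outcome=S: state=CLOSED
  event#4 t=8s outcome=F: state=CLOSED
  event#5 t=9s outcome=S: state=CLOSED
  event#6 t=10s outcome=F: state=CLOSED
  event#7 t=14s outcome=S: state=CLOSED
  event#8 t=17s outcome=F: state=CLOSED
  event#9 t=21s outcome=F: state=CLOSED
  event#10 t=22s outcome=S: state=CLOSED
  event#11 t=26s outcome=S: state=CLOSED
  event#12 t=28s outcome=S: state=CLOSED
  event#13 t=32s outcome=F: state=CLOSED
  event#14 t=35s outcome=S: state=CLOSED
  event#15 t=38s outcome=S: state=CLOSED
  event#16 t=40s outcome=S: state=CLOSED
  event#17 t=43s outcome=S: state=CLOSED
  event#18 t=44s outcome=S: state=CLOSED
  event#19 t=46s outcome=S: state=CLOSED
  event#20 t=50s outcome=F: state=CLOSED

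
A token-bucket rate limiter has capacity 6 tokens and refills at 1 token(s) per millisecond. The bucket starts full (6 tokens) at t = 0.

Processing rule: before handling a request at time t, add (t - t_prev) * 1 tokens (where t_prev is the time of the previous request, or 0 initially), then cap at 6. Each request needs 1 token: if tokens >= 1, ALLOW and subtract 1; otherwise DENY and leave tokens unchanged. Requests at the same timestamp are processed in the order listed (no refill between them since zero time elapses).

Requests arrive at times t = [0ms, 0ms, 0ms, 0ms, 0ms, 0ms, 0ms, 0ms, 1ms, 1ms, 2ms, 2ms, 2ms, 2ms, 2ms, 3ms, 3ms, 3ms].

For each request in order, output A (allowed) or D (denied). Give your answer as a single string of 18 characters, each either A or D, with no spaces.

Answer: AAAAAADDADADDDDADD

Derivation:
Simulating step by step:
  req#1 t=0ms: ALLOW
  req#2 t=0ms: ALLOW
  req#3 t=0ms: ALLOW
  req#4 t=0ms: ALLOW
  req#5 t=0ms: ALLOW
  req#6 t=0ms: ALLOW
  req#7 t=0ms: DENY
  req#8 t=0ms: DENY
  req#9 t=1ms: ALLOW
  req#10 t=1ms: DENY
  req#11 t=2ms: ALLOW
  req#12 t=2ms: DENY
  req#13 t=2ms: DENY
  req#14 t=2ms: DENY
  req#15 t=2ms: DENY
  req#16 t=3ms: ALLOW
  req#17 t=3ms: DENY
  req#18 t=3ms: DENY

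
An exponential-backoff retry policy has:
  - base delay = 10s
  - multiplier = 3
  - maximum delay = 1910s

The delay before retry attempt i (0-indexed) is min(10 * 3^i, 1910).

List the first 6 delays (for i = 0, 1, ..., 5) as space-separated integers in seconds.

Answer: 10 30 90 270 810 1910

Derivation:
Computing each delay:
  i=0: min(10*3^0, 1910) = 10
  i=1: min(10*3^1, 1910) = 30
  i=2: min(10*3^2, 1910) = 90
  i=3: min(10*3^3, 1910) = 270
  i=4: min(10*3^4, 1910) = 810
  i=5: min(10*3^5, 1910) = 1910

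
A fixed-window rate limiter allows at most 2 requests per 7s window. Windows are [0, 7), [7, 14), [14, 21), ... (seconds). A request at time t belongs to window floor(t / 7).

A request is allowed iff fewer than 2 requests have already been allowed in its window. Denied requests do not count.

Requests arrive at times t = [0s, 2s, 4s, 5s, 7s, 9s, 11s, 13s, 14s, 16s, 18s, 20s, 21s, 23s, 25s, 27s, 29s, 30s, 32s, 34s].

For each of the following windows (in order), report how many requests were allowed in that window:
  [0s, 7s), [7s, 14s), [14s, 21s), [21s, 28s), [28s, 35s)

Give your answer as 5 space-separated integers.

Answer: 2 2 2 2 2

Derivation:
Processing requests:
  req#1 t=0s (window 0): ALLOW
  req#2 t=2s (window 0): ALLOW
  req#3 t=4s (window 0): DENY
  req#4 t=5s (window 0): DENY
  req#5 t=7s (window 1): ALLOW
  req#6 t=9s (window 1): ALLOW
  req#7 t=11s (window 1): DENY
  req#8 t=13s (window 1): DENY
  req#9 t=14s (window 2): ALLOW
  req#10 t=16s (window 2): ALLOW
  req#11 t=18s (window 2): DENY
  req#12 t=20s (window 2): DENY
  req#13 t=21s (window 3): ALLOW
  req#14 t=23s (window 3): ALLOW
  req#15 t=25s (window 3): DENY
  req#16 t=27s (window 3): DENY
  req#17 t=29s (window 4): ALLOW
  req#18 t=30s (window 4): ALLOW
  req#19 t=32s (window 4): DENY
  req#20 t=34s (window 4): DENY

Allowed counts by window: 2 2 2 2 2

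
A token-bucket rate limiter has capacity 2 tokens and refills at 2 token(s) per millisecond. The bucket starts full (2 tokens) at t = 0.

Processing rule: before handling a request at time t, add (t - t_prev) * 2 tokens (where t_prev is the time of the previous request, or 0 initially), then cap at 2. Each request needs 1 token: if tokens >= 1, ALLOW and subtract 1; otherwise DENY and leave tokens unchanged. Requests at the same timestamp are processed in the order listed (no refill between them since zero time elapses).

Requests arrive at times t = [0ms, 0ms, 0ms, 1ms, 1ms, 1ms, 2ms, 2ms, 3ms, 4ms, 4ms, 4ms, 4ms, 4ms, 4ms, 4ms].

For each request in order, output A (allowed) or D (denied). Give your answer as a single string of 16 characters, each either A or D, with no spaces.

Answer: AADAADAAAAADDDDD

Derivation:
Simulating step by step:
  req#1 t=0ms: ALLOW
  req#2 t=0ms: ALLOW
  req#3 t=0ms: DENY
  req#4 t=1ms: ALLOW
  req#5 t=1ms: ALLOW
  req#6 t=1ms: DENY
  req#7 t=2ms: ALLOW
  req#8 t=2ms: ALLOW
  req#9 t=3ms: ALLOW
  req#10 t=4ms: ALLOW
  req#11 t=4ms: ALLOW
  req#12 t=4ms: DENY
  req#13 t=4ms: DENY
  req#14 t=4ms: DENY
  req#15 t=4ms: DENY
  req#16 t=4ms: DENY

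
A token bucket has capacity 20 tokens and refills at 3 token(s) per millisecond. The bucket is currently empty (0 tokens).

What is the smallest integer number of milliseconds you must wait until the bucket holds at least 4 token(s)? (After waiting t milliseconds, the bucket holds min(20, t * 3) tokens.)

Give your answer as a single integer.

Need t * 3 >= 4, so t >= 4/3.
Smallest integer t = ceil(4/3) = 2.

Answer: 2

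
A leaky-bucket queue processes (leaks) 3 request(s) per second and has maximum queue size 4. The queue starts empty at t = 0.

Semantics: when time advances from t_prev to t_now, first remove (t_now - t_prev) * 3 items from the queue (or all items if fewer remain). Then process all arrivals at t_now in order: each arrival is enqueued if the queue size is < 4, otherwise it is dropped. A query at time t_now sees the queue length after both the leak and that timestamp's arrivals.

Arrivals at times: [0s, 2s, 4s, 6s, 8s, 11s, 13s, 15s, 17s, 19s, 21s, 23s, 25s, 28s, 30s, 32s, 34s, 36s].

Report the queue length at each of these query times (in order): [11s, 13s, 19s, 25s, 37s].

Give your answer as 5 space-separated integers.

Queue lengths at query times:
  query t=11s: backlog = 1
  query t=13s: backlog = 1
  query t=19s: backlog = 1
  query t=25s: backlog = 1
  query t=37s: backlog = 0

Answer: 1 1 1 1 0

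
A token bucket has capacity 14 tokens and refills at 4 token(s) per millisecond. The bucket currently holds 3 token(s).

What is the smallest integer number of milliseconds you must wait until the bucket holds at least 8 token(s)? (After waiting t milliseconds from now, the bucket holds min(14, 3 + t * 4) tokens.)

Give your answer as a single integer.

Need 3 + t * 4 >= 8, so t >= 5/4.
Smallest integer t = ceil(5/4) = 2.

Answer: 2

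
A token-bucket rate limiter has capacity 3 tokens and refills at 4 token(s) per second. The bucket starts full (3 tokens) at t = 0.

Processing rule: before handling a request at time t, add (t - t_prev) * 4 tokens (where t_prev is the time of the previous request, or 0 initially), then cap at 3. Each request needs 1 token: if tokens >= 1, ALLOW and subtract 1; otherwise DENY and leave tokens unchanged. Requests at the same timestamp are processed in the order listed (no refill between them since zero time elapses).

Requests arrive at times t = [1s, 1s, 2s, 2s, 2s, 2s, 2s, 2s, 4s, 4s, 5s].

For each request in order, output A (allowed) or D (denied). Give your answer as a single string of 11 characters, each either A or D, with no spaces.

Simulating step by step:
  req#1 t=1s: ALLOW
  req#2 t=1s: ALLOW
  req#3 t=2s: ALLOW
  req#4 t=2s: ALLOW
  req#5 t=2s: ALLOW
  req#6 t=2s: DENY
  req#7 t=2s: DENY
  req#8 t=2s: DENY
  req#9 t=4s: ALLOW
  req#10 t=4s: ALLOW
  req#11 t=5s: ALLOW

Answer: AAAAADDDAAA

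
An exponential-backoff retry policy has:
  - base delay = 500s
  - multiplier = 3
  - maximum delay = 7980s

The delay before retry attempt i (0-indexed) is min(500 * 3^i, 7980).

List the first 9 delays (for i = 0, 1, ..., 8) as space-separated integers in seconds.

Computing each delay:
  i=0: min(500*3^0, 7980) = 500
  i=1: min(500*3^1, 7980) = 1500
  i=2: min(500*3^2, 7980) = 4500
  i=3: min(500*3^3, 7980) = 7980
  i=4: min(500*3^4, 7980) = 7980
  i=5: min(500*3^5, 7980) = 7980
  i=6: min(500*3^6, 7980) = 7980
  i=7: min(500*3^7, 7980) = 7980
  i=8: min(500*3^8, 7980) = 7980

Answer: 500 1500 4500 7980 7980 7980 7980 7980 7980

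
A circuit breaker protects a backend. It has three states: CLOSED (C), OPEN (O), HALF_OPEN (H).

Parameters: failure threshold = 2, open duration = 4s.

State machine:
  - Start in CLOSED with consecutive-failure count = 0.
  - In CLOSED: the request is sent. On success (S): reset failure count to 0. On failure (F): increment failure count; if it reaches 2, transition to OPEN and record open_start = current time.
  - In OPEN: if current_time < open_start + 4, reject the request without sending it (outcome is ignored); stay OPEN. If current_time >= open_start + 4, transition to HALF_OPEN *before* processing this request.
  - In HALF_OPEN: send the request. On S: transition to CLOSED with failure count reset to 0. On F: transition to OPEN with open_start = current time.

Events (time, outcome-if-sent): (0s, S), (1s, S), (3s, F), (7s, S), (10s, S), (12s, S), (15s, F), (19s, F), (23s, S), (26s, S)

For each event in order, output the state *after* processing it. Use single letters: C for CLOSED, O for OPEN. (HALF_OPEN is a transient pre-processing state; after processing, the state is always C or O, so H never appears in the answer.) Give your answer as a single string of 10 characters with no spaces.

State after each event:
  event#1 t=0s outcome=S: state=CLOSED
  event#2 t=1s outcome=S: state=CLOSED
  event#3 t=3s outcome=F: state=CLOSED
  event#4 t=7s outcome=S: state=CLOSED
  event#5 t=10s outcome=S: state=CLOSED
  event#6 t=12s outcome=S: state=CLOSED
  event#7 t=15s outcome=F: state=CLOSED
  event#8 t=19s outcome=F: state=OPEN
  event#9 t=23s outcome=S: state=CLOSED
  event#10 t=26s outcome=S: state=CLOSED

Answer: CCCCCCCOCC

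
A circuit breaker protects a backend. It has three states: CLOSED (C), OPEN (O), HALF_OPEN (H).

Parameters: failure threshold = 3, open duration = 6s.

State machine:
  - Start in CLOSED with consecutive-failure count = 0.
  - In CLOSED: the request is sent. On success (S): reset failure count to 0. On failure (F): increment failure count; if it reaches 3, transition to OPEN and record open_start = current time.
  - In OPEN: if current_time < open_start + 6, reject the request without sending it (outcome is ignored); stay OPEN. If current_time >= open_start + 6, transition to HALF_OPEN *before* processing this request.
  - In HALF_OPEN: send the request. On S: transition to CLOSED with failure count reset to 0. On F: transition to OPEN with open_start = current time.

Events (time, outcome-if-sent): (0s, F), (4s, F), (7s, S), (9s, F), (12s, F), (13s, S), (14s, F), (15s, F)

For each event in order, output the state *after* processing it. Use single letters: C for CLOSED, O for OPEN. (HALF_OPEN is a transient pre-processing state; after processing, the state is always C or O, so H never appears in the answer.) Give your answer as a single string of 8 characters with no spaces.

Answer: CCCCCCCC

Derivation:
State after each event:
  event#1 t=0s outcome=F: state=CLOSED
  event#2 t=4s outcome=F: state=CLOSED
  event#3 t=7s outcome=S: state=CLOSED
  event#4 t=9s outcome=F: state=CLOSED
  event#5 t=12s outcome=F: state=CLOSED
  event#6 t=13s outcome=S: state=CLOSED
  event#7 t=14s outcome=F: state=CLOSED
  event#8 t=15s outcome=F: state=CLOSED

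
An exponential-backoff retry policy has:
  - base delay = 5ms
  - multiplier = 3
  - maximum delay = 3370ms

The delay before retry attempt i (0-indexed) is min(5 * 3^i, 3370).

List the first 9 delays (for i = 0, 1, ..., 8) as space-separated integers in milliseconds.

Computing each delay:
  i=0: min(5*3^0, 3370) = 5
  i=1: min(5*3^1, 3370) = 15
  i=2: min(5*3^2, 3370) = 45
  i=3: min(5*3^3, 3370) = 135
  i=4: min(5*3^4, 3370) = 405
  i=5: min(5*3^5, 3370) = 1215
  i=6: min(5*3^6, 3370) = 3370
  i=7: min(5*3^7, 3370) = 3370
  i=8: min(5*3^8, 3370) = 3370

Answer: 5 15 45 135 405 1215 3370 3370 3370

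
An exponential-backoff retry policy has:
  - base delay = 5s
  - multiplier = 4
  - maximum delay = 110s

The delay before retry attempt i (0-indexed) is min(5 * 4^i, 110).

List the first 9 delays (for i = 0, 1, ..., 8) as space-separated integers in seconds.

Computing each delay:
  i=0: min(5*4^0, 110) = 5
  i=1: min(5*4^1, 110) = 20
  i=2: min(5*4^2, 110) = 80
  i=3: min(5*4^3, 110) = 110
  i=4: min(5*4^4, 110) = 110
  i=5: min(5*4^5, 110) = 110
  i=6: min(5*4^6, 110) = 110
  i=7: min(5*4^7, 110) = 110
  i=8: min(5*4^8, 110) = 110

Answer: 5 20 80 110 110 110 110 110 110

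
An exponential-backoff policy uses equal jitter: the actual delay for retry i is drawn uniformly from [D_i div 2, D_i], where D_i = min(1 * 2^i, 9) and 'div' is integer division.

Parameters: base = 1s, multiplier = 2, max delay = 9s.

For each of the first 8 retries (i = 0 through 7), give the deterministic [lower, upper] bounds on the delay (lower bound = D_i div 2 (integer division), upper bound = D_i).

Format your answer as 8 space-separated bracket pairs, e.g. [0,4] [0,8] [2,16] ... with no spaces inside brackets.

Computing bounds per retry:
  i=0: D_i=min(1*2^0,9)=1, bounds=[0,1]
  i=1: D_i=min(1*2^1,9)=2, bounds=[1,2]
  i=2: D_i=min(1*2^2,9)=4, bounds=[2,4]
  i=3: D_i=min(1*2^3,9)=8, bounds=[4,8]
  i=4: D_i=min(1*2^4,9)=9, bounds=[4,9]
  i=5: D_i=min(1*2^5,9)=9, bounds=[4,9]
  i=6: D_i=min(1*2^6,9)=9, bounds=[4,9]
  i=7: D_i=min(1*2^7,9)=9, bounds=[4,9]

Answer: [0,1] [1,2] [2,4] [4,8] [4,9] [4,9] [4,9] [4,9]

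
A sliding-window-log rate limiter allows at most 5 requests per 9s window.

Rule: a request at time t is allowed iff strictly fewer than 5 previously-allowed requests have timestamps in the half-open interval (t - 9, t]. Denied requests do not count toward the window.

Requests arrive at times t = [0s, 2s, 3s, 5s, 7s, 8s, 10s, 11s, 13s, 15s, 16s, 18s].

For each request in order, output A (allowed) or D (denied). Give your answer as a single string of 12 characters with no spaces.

Answer: AAAAADAAAAAD

Derivation:
Tracking allowed requests in the window:
  req#1 t=0s: ALLOW
  req#2 t=2s: ALLOW
  req#3 t=3s: ALLOW
  req#4 t=5s: ALLOW
  req#5 t=7s: ALLOW
  req#6 t=8s: DENY
  req#7 t=10s: ALLOW
  req#8 t=11s: ALLOW
  req#9 t=13s: ALLOW
  req#10 t=15s: ALLOW
  req#11 t=16s: ALLOW
  req#12 t=18s: DENY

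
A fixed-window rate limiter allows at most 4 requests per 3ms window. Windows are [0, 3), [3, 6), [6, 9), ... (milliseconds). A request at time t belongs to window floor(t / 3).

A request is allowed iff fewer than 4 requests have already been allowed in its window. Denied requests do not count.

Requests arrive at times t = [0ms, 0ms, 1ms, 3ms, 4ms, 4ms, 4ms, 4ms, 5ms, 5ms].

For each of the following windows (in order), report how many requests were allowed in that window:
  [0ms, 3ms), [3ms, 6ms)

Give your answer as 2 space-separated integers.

Processing requests:
  req#1 t=0ms (window 0): ALLOW
  req#2 t=0ms (window 0): ALLOW
  req#3 t=1ms (window 0): ALLOW
  req#4 t=3ms (window 1): ALLOW
  req#5 t=4ms (window 1): ALLOW
  req#6 t=4ms (window 1): ALLOW
  req#7 t=4ms (window 1): ALLOW
  req#8 t=4ms (window 1): DENY
  req#9 t=5ms (window 1): DENY
  req#10 t=5ms (window 1): DENY

Allowed counts by window: 3 4

Answer: 3 4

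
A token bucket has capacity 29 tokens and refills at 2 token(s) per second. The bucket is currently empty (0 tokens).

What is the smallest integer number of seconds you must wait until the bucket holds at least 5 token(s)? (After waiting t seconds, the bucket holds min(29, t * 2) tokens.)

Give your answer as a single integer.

Answer: 3

Derivation:
Need t * 2 >= 5, so t >= 5/2.
Smallest integer t = ceil(5/2) = 3.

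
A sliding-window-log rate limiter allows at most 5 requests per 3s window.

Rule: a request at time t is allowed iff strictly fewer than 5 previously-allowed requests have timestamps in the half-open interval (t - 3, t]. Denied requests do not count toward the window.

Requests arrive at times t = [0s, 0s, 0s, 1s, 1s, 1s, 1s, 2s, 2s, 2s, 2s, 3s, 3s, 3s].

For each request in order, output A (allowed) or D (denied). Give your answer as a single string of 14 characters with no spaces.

Answer: AAAAADDDDDDAAA

Derivation:
Tracking allowed requests in the window:
  req#1 t=0s: ALLOW
  req#2 t=0s: ALLOW
  req#3 t=0s: ALLOW
  req#4 t=1s: ALLOW
  req#5 t=1s: ALLOW
  req#6 t=1s: DENY
  req#7 t=1s: DENY
  req#8 t=2s: DENY
  req#9 t=2s: DENY
  req#10 t=2s: DENY
  req#11 t=2s: DENY
  req#12 t=3s: ALLOW
  req#13 t=3s: ALLOW
  req#14 t=3s: ALLOW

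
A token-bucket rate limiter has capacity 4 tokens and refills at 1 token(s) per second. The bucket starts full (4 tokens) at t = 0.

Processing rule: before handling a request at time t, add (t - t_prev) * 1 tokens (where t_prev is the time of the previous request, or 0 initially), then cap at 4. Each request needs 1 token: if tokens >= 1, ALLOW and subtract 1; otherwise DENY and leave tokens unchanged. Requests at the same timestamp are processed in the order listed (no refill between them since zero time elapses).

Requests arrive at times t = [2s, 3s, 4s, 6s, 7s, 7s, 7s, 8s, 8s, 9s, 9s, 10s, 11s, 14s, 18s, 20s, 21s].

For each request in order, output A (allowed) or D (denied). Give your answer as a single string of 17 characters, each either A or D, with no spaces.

Simulating step by step:
  req#1 t=2s: ALLOW
  req#2 t=3s: ALLOW
  req#3 t=4s: ALLOW
  req#4 t=6s: ALLOW
  req#5 t=7s: ALLOW
  req#6 t=7s: ALLOW
  req#7 t=7s: ALLOW
  req#8 t=8s: ALLOW
  req#9 t=8s: ALLOW
  req#10 t=9s: ALLOW
  req#11 t=9s: DENY
  req#12 t=10s: ALLOW
  req#13 t=11s: ALLOW
  req#14 t=14s: ALLOW
  req#15 t=18s: ALLOW
  req#16 t=20s: ALLOW
  req#17 t=21s: ALLOW

Answer: AAAAAAAAAADAAAAAA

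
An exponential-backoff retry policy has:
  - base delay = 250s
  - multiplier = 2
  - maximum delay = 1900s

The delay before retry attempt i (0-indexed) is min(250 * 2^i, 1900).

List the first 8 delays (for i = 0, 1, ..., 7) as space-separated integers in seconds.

Answer: 250 500 1000 1900 1900 1900 1900 1900

Derivation:
Computing each delay:
  i=0: min(250*2^0, 1900) = 250
  i=1: min(250*2^1, 1900) = 500
  i=2: min(250*2^2, 1900) = 1000
  i=3: min(250*2^3, 1900) = 1900
  i=4: min(250*2^4, 1900) = 1900
  i=5: min(250*2^5, 1900) = 1900
  i=6: min(250*2^6, 1900) = 1900
  i=7: min(250*2^7, 1900) = 1900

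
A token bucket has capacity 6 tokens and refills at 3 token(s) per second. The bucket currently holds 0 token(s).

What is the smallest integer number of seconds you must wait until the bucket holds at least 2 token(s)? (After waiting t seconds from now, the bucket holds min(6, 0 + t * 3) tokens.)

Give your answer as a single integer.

Answer: 1

Derivation:
Need 0 + t * 3 >= 2, so t >= 2/3.
Smallest integer t = ceil(2/3) = 1.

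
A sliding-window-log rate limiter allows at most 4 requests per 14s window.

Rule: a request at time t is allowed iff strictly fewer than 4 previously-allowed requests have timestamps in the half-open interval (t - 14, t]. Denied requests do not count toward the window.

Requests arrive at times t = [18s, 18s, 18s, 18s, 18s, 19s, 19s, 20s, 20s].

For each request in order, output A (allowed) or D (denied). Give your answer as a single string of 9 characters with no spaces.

Tracking allowed requests in the window:
  req#1 t=18s: ALLOW
  req#2 t=18s: ALLOW
  req#3 t=18s: ALLOW
  req#4 t=18s: ALLOW
  req#5 t=18s: DENY
  req#6 t=19s: DENY
  req#7 t=19s: DENY
  req#8 t=20s: DENY
  req#9 t=20s: DENY

Answer: AAAADDDDD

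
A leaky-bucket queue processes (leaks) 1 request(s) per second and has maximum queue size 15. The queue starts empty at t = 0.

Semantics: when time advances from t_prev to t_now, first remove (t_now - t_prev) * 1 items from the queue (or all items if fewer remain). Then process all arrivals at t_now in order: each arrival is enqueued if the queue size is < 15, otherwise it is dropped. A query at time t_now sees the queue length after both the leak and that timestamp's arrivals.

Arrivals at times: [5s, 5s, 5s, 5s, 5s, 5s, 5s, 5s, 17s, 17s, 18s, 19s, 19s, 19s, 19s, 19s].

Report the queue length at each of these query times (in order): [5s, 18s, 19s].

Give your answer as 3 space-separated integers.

Answer: 8 2 6

Derivation:
Queue lengths at query times:
  query t=5s: backlog = 8
  query t=18s: backlog = 2
  query t=19s: backlog = 6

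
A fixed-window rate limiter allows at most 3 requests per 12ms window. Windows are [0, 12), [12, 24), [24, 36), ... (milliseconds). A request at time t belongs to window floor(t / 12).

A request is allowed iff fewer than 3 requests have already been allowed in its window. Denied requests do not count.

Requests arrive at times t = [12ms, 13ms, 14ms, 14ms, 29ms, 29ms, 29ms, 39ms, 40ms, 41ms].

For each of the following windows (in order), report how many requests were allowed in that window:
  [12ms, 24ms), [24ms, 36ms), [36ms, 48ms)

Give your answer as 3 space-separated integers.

Processing requests:
  req#1 t=12ms (window 1): ALLOW
  req#2 t=13ms (window 1): ALLOW
  req#3 t=14ms (window 1): ALLOW
  req#4 t=14ms (window 1): DENY
  req#5 t=29ms (window 2): ALLOW
  req#6 t=29ms (window 2): ALLOW
  req#7 t=29ms (window 2): ALLOW
  req#8 t=39ms (window 3): ALLOW
  req#9 t=40ms (window 3): ALLOW
  req#10 t=41ms (window 3): ALLOW

Allowed counts by window: 3 3 3

Answer: 3 3 3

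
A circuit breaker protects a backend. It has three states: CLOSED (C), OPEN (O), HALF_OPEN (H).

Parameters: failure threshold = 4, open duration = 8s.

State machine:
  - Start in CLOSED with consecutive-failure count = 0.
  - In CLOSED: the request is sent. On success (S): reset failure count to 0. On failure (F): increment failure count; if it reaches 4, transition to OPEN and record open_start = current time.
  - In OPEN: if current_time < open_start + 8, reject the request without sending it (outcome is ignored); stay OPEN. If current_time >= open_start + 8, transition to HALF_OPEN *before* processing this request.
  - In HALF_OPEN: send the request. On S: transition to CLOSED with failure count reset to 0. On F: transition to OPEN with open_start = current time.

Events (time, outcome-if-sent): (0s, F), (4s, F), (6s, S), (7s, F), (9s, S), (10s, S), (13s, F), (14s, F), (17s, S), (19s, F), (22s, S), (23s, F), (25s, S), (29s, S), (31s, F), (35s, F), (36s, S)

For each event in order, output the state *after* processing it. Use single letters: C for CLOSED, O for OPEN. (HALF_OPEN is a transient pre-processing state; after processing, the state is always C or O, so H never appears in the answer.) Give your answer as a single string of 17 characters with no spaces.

Answer: CCCCCCCCCCCCCCCCC

Derivation:
State after each event:
  event#1 t=0s outcome=F: state=CLOSED
  event#2 t=4s outcome=F: state=CLOSED
  event#3 t=6s outcome=S: state=CLOSED
  event#4 t=7s outcome=F: state=CLOSED
  event#5 t=9s outcome=S: state=CLOSED
  event#6 t=10s outcome=S: state=CLOSED
  event#7 t=13s outcome=F: state=CLOSED
  event#8 t=14s outcome=F: state=CLOSED
  event#9 t=17s outcome=S: state=CLOSED
  event#10 t=19s outcome=F: state=CLOSED
  event#11 t=22s outcome=S: state=CLOSED
  event#12 t=23s outcome=F: state=CLOSED
  event#13 t=25s outcome=S: state=CLOSED
  event#14 t=29s outcome=S: state=CLOSED
  event#15 t=31s outcome=F: state=CLOSED
  event#16 t=35s outcome=F: state=CLOSED
  event#17 t=36s outcome=S: state=CLOSED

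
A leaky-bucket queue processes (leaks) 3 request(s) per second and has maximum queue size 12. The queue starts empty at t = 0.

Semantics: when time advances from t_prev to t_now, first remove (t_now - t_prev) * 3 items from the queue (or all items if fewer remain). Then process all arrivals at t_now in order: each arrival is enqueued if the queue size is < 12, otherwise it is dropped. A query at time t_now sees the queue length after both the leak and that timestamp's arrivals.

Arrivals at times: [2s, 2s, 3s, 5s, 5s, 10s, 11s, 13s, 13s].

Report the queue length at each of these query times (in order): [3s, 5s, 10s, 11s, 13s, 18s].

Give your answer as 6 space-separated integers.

Answer: 1 2 1 1 2 0

Derivation:
Queue lengths at query times:
  query t=3s: backlog = 1
  query t=5s: backlog = 2
  query t=10s: backlog = 1
  query t=11s: backlog = 1
  query t=13s: backlog = 2
  query t=18s: backlog = 0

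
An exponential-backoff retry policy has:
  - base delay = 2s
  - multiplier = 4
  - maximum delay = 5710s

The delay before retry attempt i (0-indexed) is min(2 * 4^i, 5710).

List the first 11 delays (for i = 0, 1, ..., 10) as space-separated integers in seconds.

Answer: 2 8 32 128 512 2048 5710 5710 5710 5710 5710

Derivation:
Computing each delay:
  i=0: min(2*4^0, 5710) = 2
  i=1: min(2*4^1, 5710) = 8
  i=2: min(2*4^2, 5710) = 32
  i=3: min(2*4^3, 5710) = 128
  i=4: min(2*4^4, 5710) = 512
  i=5: min(2*4^5, 5710) = 2048
  i=6: min(2*4^6, 5710) = 5710
  i=7: min(2*4^7, 5710) = 5710
  i=8: min(2*4^8, 5710) = 5710
  i=9: min(2*4^9, 5710) = 5710
  i=10: min(2*4^10, 5710) = 5710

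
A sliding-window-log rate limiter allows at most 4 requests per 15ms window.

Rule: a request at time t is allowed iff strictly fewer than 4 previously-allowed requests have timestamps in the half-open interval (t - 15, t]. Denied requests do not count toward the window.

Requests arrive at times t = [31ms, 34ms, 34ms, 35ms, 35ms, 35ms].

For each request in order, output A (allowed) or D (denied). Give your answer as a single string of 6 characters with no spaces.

Tracking allowed requests in the window:
  req#1 t=31ms: ALLOW
  req#2 t=34ms: ALLOW
  req#3 t=34ms: ALLOW
  req#4 t=35ms: ALLOW
  req#5 t=35ms: DENY
  req#6 t=35ms: DENY

Answer: AAAADD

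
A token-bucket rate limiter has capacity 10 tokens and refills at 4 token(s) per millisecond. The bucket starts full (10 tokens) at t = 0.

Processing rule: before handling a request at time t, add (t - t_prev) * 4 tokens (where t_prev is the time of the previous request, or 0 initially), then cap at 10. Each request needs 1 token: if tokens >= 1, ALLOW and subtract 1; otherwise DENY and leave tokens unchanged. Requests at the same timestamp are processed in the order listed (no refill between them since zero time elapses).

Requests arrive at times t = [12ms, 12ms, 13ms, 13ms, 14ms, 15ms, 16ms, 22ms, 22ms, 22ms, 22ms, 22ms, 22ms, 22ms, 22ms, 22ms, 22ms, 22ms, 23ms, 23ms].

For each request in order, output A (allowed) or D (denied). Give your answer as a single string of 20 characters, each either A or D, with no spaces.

Simulating step by step:
  req#1 t=12ms: ALLOW
  req#2 t=12ms: ALLOW
  req#3 t=13ms: ALLOW
  req#4 t=13ms: ALLOW
  req#5 t=14ms: ALLOW
  req#6 t=15ms: ALLOW
  req#7 t=16ms: ALLOW
  req#8 t=22ms: ALLOW
  req#9 t=22ms: ALLOW
  req#10 t=22ms: ALLOW
  req#11 t=22ms: ALLOW
  req#12 t=22ms: ALLOW
  req#13 t=22ms: ALLOW
  req#14 t=22ms: ALLOW
  req#15 t=22ms: ALLOW
  req#16 t=22ms: ALLOW
  req#17 t=22ms: ALLOW
  req#18 t=22ms: DENY
  req#19 t=23ms: ALLOW
  req#20 t=23ms: ALLOW

Answer: AAAAAAAAAAAAAAAAADAA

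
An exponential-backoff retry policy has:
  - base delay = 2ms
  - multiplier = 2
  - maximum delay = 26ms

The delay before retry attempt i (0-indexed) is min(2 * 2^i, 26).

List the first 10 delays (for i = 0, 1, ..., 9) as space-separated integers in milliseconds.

Computing each delay:
  i=0: min(2*2^0, 26) = 2
  i=1: min(2*2^1, 26) = 4
  i=2: min(2*2^2, 26) = 8
  i=3: min(2*2^3, 26) = 16
  i=4: min(2*2^4, 26) = 26
  i=5: min(2*2^5, 26) = 26
  i=6: min(2*2^6, 26) = 26
  i=7: min(2*2^7, 26) = 26
  i=8: min(2*2^8, 26) = 26
  i=9: min(2*2^9, 26) = 26

Answer: 2 4 8 16 26 26 26 26 26 26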